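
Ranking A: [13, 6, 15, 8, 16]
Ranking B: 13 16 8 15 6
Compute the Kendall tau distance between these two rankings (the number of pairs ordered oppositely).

6

Assign each item its position (1..5) in the first ordering, then rewrite the second ordering as that position sequence:
positions: 13→1, 6→2, 15→3, 8→4, 16→5
second ordering as positions: [1, 5, 4, 3, 2]
Discordant pairs = inversions in this position sequence.
1: 0
5: 4, 3, 2 → 3
4: 3, 2 → 2
3: 2 → 1
2: 0
Total: 0 + 3 + 2 + 1 + 0 = 6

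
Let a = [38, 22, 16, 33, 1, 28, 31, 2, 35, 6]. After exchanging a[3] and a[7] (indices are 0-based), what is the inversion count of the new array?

21 inversions

Positions 3 and 7 hold 33 and 2; after swapping, the array is [38, 22, 16, 2, 1, 28, 31, 33, 35, 6].
Count, for each position, how many later elements it exceeds:
38 → 22, 16, 2, 1, 28, 31, 33, 35, 6 → 9
22 → 16, 2, 1, 6 → 4
16 → 2, 1, 6 → 3
2 → 1 → 1
1 → none → 0
28 → 6 → 1
31 → 6 → 1
33 → 6 → 1
35 → 6 → 1
6 → none → 0
Sum: 9 + 4 + 3 + 1 + 0 + 1 + 1 + 1 + 1 + 0 = 21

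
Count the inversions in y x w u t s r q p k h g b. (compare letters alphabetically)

Out-of-order pairs: 78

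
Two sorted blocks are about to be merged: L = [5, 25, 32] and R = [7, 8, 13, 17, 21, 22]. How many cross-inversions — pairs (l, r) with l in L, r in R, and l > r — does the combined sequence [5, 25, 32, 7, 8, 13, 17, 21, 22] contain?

12

Take each right-half value and tally the left-half values above it:
r = 7: 25, 32 → 2
r = 8: 25, 32 → 2
r = 13: 25, 32 → 2
r = 17: 25, 32 → 2
r = 21: 25, 32 → 2
r = 22: 25, 32 → 2
Cross-inversions: 2 + 2 + 2 + 2 + 2 + 2 = 12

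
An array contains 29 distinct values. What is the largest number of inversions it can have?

406

The maximum occurs when the array is in strictly decreasing order: every one of the C(29, 2) pairs is inverted.
C(29, 2) = 29·28/2 = 406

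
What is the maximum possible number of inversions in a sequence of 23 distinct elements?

A reversed (strictly descending) arrangement makes every pair an inversion, giving C(23, 2) inversions.
C(23, 2) = 23·22/2 = 253

Inversions: 253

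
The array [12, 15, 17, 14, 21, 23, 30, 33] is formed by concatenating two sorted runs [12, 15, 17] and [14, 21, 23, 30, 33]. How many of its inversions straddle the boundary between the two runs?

Count, for every r in R, how many entries of L exceed r:
r = 14: 15, 17 → 2
r = 21: none → 0
r = 23: none → 0
r = 30: none → 0
r = 33: none → 0
Cross-inversions: 2 + 0 + 0 + 0 + 0 = 2

2 split inversions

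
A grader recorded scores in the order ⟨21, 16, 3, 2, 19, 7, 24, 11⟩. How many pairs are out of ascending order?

For each element, count later entries that are smaller:
21 → 16, 3, 2, 19, 7, 11 → 6
16 → 3, 2, 7, 11 → 4
3 → 2 → 1
2 → none → 0
19 → 7, 11 → 2
7 → none → 0
24 → 11 → 1
11 → none → 0
Sum: 6 + 4 + 1 + 0 + 2 + 0 + 1 + 0 = 14

14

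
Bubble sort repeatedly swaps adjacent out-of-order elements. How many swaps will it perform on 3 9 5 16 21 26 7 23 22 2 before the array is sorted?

17

Each adjacent swap fixes exactly one inversion, so the minimum swap count equals the number of inversions.
Count inversions — for each element, later elements that are smaller:
3: 2 → 1
9: 5, 7, 2 → 3
5: 2 → 1
16: 7, 2 → 2
21: 7, 2 → 2
26: 7, 23, 22, 2 → 4
7: 2 → 1
23: 22, 2 → 2
22: 2 → 1
2: none → 0
Total inversions: 1 + 3 + 1 + 2 + 2 + 4 + 1 + 2 + 1 + 0 = 17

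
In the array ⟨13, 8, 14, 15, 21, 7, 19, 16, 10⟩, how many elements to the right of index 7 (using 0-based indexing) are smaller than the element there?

1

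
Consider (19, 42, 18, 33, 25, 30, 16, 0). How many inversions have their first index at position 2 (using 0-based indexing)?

2

The element at index 2 is 18.
Elements after it: 33, 25, 30, 16, 0
Those smaller than 18: 16, 0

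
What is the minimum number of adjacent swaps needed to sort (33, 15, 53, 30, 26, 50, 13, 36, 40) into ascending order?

17

The minimum number of adjacent swaps to sort an array equals its inversion count, since every such swap removes exactly one inversion.
Count inversions — for each element, later elements that are smaller:
33: 15, 30, 26, 13 → 4
15: 13 → 1
53: 30, 26, 50, 13, 36, 40 → 6
30: 26, 13 → 2
26: 13 → 1
50: 13, 36, 40 → 3
13: none → 0
36: none → 0
40: none → 0
Total inversions: 4 + 1 + 6 + 2 + 1 + 3 + 0 + 0 + 0 = 17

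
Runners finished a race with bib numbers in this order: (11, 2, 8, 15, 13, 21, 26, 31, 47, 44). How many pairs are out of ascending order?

Count, for each position, how many later elements it exceeds:
11: 2
2: 0
8: 0
15: 1
13: 0
21: 0
26: 0
31: 0
47: 1
44: 0
Sum: 2 + 0 + 0 + 1 + 0 + 0 + 0 + 0 + 1 + 0 = 4

4 out-of-order pairs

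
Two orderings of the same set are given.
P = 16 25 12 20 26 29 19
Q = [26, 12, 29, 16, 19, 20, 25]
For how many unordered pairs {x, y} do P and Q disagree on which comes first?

There are 12 disagreeing pairs.

Assign each item its position (1..7) in the first ordering, then rewrite the second ordering as that position sequence:
positions: 16→1, 25→2, 12→3, 20→4, 26→5, 29→6, 19→7
second ordering as positions: [5, 3, 6, 1, 7, 4, 2]
Discordant pairs = inversions in this position sequence.
5: 3, 1, 4, 2 → 4
3: 1, 2 → 2
6: 1, 4, 2 → 3
1: 0
7: 4, 2 → 2
4: 2 → 1
2: 0
Total: 4 + 2 + 3 + 0 + 2 + 1 + 0 = 12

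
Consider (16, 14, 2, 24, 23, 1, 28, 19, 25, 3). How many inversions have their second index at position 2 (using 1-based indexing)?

1

The element at index 2 is 14.
Elements before it: 16
Those larger than 14: 16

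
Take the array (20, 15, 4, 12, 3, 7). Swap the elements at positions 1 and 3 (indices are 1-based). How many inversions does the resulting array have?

Positions 1 and 3 hold 20 and 4; after swapping, the array is [4, 15, 20, 12, 3, 7].
For each element, count later entries that are smaller:
4 → 3 → 1
15 → 12, 3, 7 → 3
20 → 12, 3, 7 → 3
12 → 3, 7 → 2
3 → none → 0
7 → none → 0
Sum: 1 + 3 + 3 + 2 + 0 + 0 = 9

9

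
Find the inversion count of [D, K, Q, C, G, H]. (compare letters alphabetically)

Element-by-element contributions:
D → C → 1
K → C, G, H → 3
Q → C, G, H → 3
C → none → 0
G → none → 0
H → none → 0
Sum: 1 + 3 + 3 + 0 + 0 + 0 = 7

7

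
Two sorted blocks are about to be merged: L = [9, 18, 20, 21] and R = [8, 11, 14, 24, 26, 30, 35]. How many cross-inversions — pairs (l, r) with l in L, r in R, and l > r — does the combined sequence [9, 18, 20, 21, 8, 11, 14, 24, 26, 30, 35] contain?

10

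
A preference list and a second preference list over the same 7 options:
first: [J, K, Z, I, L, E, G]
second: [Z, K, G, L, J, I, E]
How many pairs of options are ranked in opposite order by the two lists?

Assign each item its position (1..7) in the first ordering, then rewrite the second ordering as that position sequence:
positions: J→1, K→2, Z→3, I→4, L→5, E→6, G→7
second ordering as positions: [3, 2, 7, 5, 1, 4, 6]
Discordant pairs = inversions in this position sequence.
3: 2, 1 → 2
2: 1 → 1
7: 5, 1, 4, 6 → 4
5: 1, 4 → 2
1: 0
4: 0
6: 0
Total: 2 + 1 + 4 + 2 + 0 + 0 + 0 = 9

There are 9 pairs.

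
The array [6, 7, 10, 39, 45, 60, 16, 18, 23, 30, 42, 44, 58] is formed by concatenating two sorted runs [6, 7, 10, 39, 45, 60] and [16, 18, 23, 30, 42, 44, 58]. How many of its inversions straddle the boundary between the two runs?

Cross-inversions: 17

Count, for every r in R, how many entries of L exceed r:
r = 16: 39, 45, 60 → 3
r = 18: 39, 45, 60 → 3
r = 23: 39, 45, 60 → 3
r = 30: 39, 45, 60 → 3
r = 42: 45, 60 → 2
r = 44: 45, 60 → 2
r = 58: 60 → 1
Cross-inversions: 3 + 3 + 3 + 3 + 2 + 2 + 1 = 17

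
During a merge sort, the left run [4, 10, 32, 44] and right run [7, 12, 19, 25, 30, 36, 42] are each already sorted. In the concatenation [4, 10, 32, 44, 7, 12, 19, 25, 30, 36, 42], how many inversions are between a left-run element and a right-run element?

Take each right-half value and tally the left-half values above it:
r = 7: 10, 32, 44 → 3
r = 12: 32, 44 → 2
r = 19: 32, 44 → 2
r = 25: 32, 44 → 2
r = 30: 32, 44 → 2
r = 36: 44 → 1
r = 42: 44 → 1
Cross-inversions: 3 + 2 + 2 + 2 + 2 + 1 + 1 = 13

13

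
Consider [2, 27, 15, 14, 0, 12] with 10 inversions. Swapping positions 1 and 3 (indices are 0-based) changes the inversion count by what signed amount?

-3

Positions 1 and 3 hold 27 and 14; after swapping, the array is [2, 14, 15, 27, 0, 12].
Element-by-element contributions:
2 → 0 → 1
14 → 0, 12 → 2
15 → 0, 12 → 2
27 → 0, 12 → 2
0 → none → 0
12 → none → 0
Sum: 1 + 2 + 2 + 2 + 0 + 0 = 7
Change: 7 − 10 = -3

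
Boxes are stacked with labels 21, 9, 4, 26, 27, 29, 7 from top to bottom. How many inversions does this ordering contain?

Inversions: 8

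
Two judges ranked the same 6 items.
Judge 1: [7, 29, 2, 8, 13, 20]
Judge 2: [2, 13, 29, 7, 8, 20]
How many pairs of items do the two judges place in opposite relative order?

6

Assign each item its position (1..6) in the first ordering, then rewrite the second ordering as that position sequence:
positions: 7→1, 29→2, 2→3, 8→4, 13→5, 20→6
second ordering as positions: [3, 5, 2, 1, 4, 6]
Discordant pairs = inversions in this position sequence.
3: 2, 1 → 2
5: 2, 1, 4 → 3
2: 1 → 1
1: 0
4: 0
6: 0
Total: 2 + 3 + 1 + 0 + 0 + 0 = 6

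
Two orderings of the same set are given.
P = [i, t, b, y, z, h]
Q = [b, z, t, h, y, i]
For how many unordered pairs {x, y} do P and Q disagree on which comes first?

Assign each item its position (1..6) in the first ordering, then rewrite the second ordering as that position sequence:
positions: i→1, t→2, b→3, y→4, z→5, h→6
second ordering as positions: [3, 5, 2, 6, 4, 1]
Discordant pairs = inversions in this position sequence.
3: 2, 1 → 2
5: 2, 4, 1 → 3
2: 1 → 1
6: 4, 1 → 2
4: 1 → 1
1: 0
Total: 2 + 3 + 1 + 2 + 1 + 0 = 9

Disagreeing pairs: 9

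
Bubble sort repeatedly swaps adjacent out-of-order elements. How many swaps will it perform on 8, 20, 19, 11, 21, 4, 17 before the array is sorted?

There are 11 swaps.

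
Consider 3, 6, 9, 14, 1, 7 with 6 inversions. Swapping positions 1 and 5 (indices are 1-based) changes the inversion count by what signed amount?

-1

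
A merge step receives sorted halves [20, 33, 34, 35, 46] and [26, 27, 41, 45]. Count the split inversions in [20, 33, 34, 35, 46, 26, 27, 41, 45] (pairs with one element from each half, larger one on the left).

Count, for every r in R, how many entries of L exceed r:
r = 26: 33, 34, 35, 46 → 4
r = 27: 33, 34, 35, 46 → 4
r = 41: 46 → 1
r = 45: 46 → 1
Cross-inversions: 4 + 4 + 1 + 1 = 10

There are 10 cross-inversions.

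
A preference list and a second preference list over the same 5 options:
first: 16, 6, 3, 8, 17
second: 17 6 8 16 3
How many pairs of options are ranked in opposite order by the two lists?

There are 7 pairs.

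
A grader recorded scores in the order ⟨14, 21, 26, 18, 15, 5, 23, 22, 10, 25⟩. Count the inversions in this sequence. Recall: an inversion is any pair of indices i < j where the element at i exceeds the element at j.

21 inversions

For each element, count later entries that are smaller:
14 → 5, 10 → 2
21 → 18, 15, 5, 10 → 4
26 → 18, 15, 5, 23, 22, 10, 25 → 7
18 → 15, 5, 10 → 3
15 → 5, 10 → 2
5 → none → 0
23 → 22, 10 → 2
22 → 10 → 1
10 → none → 0
25 → none → 0
Sum: 2 + 4 + 7 + 3 + 2 + 0 + 2 + 1 + 0 + 0 = 21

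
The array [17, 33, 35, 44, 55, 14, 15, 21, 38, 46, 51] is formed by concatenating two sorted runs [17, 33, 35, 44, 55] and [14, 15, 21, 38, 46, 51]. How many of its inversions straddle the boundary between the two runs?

18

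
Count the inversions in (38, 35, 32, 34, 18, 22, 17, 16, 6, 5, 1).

Sweep left to right; for each value list the smaller values that follow it:
38 → 35, 32, 34, 18, 22, 17, 16, 6, 5, 1 → 10
35 → 32, 34, 18, 22, 17, 16, 6, 5, 1 → 9
32 → 18, 22, 17, 16, 6, 5, 1 → 7
34 → 18, 22, 17, 16, 6, 5, 1 → 7
18 → 17, 16, 6, 5, 1 → 5
22 → 17, 16, 6, 5, 1 → 5
17 → 16, 6, 5, 1 → 4
16 → 6, 5, 1 → 3
6 → 5, 1 → 2
5 → 1 → 1
1 → none → 0
Sum: 10 + 9 + 7 + 7 + 5 + 5 + 4 + 3 + 2 + 1 + 0 = 53

53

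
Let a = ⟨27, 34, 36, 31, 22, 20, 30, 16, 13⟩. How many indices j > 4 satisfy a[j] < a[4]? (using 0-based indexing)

3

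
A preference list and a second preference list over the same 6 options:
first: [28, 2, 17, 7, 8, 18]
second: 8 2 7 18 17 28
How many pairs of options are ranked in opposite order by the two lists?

10 pairs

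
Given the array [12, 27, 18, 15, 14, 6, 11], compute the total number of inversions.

Out-of-order pairs: 16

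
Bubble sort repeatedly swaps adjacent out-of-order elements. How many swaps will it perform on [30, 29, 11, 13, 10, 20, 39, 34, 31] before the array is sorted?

Adjacent swaps: 14

Minimum adjacent swaps = number of inversions (each swap of adjacent out-of-order elements removes one inversion and no swap can remove more).
Count inversions — for each element, later elements that are smaller:
30: 29, 11, 13, 10, 20 → 5
29: 11, 13, 10, 20 → 4
11: 10 → 1
13: 10 → 1
10: none → 0
20: none → 0
39: 34, 31 → 2
34: 31 → 1
31: none → 0
Total inversions: 5 + 4 + 1 + 1 + 0 + 0 + 2 + 1 + 0 = 14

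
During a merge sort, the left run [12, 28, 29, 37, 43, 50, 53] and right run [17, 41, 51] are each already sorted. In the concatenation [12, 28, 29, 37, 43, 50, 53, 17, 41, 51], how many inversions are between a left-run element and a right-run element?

For each element r of the right run, count left-run elements greater than r:
r = 17: 28, 29, 37, 43, 50, 53 → 6
r = 41: 43, 50, 53 → 3
r = 51: 53 → 1
Cross-inversions: 6 + 3 + 1 = 10

10 split inversions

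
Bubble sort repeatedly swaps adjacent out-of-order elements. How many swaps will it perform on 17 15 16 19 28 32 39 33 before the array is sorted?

Minimum adjacent swaps = number of inversions (each swap of adjacent out-of-order elements removes one inversion and no swap can remove more).
Count inversions — for each element, later elements that are smaller:
17: 15, 16 → 2
15: none → 0
16: none → 0
19: none → 0
28: none → 0
32: none → 0
39: 33 → 1
33: none → 0
Total inversions: 2 + 0 + 0 + 0 + 0 + 0 + 1 + 0 = 3

3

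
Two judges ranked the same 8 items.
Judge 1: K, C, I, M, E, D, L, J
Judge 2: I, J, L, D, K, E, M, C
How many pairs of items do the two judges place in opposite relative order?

20

Assign each item its position (1..8) in the first ordering, then rewrite the second ordering as that position sequence:
positions: K→1, C→2, I→3, M→4, E→5, D→6, L→7, J→8
second ordering as positions: [3, 8, 7, 6, 1, 5, 4, 2]
Discordant pairs = inversions in this position sequence.
3: 1, 2 → 2
8: 7, 6, 1, 5, 4, 2 → 6
7: 6, 1, 5, 4, 2 → 5
6: 1, 5, 4, 2 → 4
1: 0
5: 4, 2 → 2
4: 2 → 1
2: 0
Total: 2 + 6 + 5 + 4 + 0 + 2 + 1 + 0 = 20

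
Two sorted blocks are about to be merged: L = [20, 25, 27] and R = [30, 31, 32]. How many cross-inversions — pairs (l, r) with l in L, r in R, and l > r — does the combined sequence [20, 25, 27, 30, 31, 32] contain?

For each element r of the right run, count left-run elements greater than r:
r = 30: none → 0
r = 31: none → 0
r = 32: none → 0
Cross-inversions: 0 + 0 + 0 = 0

0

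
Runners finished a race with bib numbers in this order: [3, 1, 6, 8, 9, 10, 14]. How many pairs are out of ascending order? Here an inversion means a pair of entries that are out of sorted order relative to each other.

Out-of-order index pairs (1-indexed):
(1,2): 3 > 1
That's 1 pair.

1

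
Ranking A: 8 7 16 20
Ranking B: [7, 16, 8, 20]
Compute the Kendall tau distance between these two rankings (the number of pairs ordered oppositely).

2 discordant pairs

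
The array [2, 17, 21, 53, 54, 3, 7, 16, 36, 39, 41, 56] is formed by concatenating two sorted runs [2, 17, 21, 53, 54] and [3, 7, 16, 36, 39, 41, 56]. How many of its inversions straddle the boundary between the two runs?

18 split inversions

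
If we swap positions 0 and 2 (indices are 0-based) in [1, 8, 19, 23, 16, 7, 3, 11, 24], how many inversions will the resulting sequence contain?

17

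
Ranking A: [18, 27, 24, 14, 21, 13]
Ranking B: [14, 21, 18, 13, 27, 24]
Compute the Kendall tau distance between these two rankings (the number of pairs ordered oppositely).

Discordant pairs: 8

Assign each item its position (1..6) in the first ordering, then rewrite the second ordering as that position sequence:
positions: 18→1, 27→2, 24→3, 14→4, 21→5, 13→6
second ordering as positions: [4, 5, 1, 6, 2, 3]
Discordant pairs = inversions in this position sequence.
4: 1, 2, 3 → 3
5: 1, 2, 3 → 3
1: 0
6: 2, 3 → 2
2: 0
3: 0
Total: 3 + 3 + 0 + 2 + 0 + 0 = 8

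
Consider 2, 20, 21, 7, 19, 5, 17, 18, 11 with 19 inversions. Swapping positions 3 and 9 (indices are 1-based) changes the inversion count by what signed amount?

Positions 3 and 9 hold 21 and 11; after swapping, the array is [2, 20, 11, 7, 19, 5, 17, 18, 21].
Count, for each position, how many later elements it exceeds:
2: 0
20: 6
11: 2
7: 1
19: 3
5: 0
17: 0
18: 0
21: 0
Sum: 0 + 6 + 2 + 1 + 3 + 0 + 0 + 0 + 0 = 12
Change: 12 − 19 = -7

-7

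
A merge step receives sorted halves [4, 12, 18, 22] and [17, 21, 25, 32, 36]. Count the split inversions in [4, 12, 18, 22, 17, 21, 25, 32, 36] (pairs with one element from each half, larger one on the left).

Cross-inversions: 3

Take each right-half value and tally the left-half values above it:
r = 17: 18, 22 → 2
r = 21: 22 → 1
r = 25: none → 0
r = 32: none → 0
r = 36: none → 0
Cross-inversions: 2 + 1 + 0 + 0 + 0 = 3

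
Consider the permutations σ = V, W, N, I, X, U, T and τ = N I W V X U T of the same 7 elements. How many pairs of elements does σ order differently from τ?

5 discordant pairs

Assign each item its position (1..7) in the first ordering, then rewrite the second ordering as that position sequence:
positions: V→1, W→2, N→3, I→4, X→5, U→6, T→7
second ordering as positions: [3, 4, 2, 1, 5, 6, 7]
Discordant pairs = inversions in this position sequence.
3: 2, 1 → 2
4: 2, 1 → 2
2: 1 → 1
1: 0
5: 0
6: 0
7: 0
Total: 2 + 2 + 1 + 0 + 0 + 0 + 0 = 5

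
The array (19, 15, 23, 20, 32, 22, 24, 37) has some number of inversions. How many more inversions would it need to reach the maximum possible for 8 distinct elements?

Maximum inversions for 8 distinct elements is C(8, 2) = 8·7/2 = 28.
Current inversions — for each element, count later smaller elements:
19: 1
15: 0
23: 2
20: 0
32: 2
22: 0
24: 0
37: 0
Current total: 1 + 0 + 2 + 0 + 2 + 0 + 0 + 0 = 5
Shortfall: 28 − 5 = 23

23 inversions short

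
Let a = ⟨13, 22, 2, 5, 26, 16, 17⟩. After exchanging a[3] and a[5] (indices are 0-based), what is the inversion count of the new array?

Positions 3 and 5 hold 5 and 16; after swapping, the array is [13, 22, 2, 16, 26, 5, 17].
Sweep left to right; for each value list the smaller values that follow it:
13 → 2, 5 → 2
22 → 2, 16, 5, 17 → 4
2 → none → 0
16 → 5 → 1
26 → 5, 17 → 2
5 → none → 0
17 → none → 0
Sum: 2 + 4 + 0 + 1 + 2 + 0 + 0 = 9

9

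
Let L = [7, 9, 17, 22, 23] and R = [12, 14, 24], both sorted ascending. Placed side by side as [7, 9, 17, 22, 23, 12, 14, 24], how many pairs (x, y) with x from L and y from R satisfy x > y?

Take each right-half value and tally the left-half values above it:
r = 12: 17, 22, 23 → 3
r = 14: 17, 22, 23 → 3
r = 24: none → 0
Cross-inversions: 3 + 3 + 0 = 6

6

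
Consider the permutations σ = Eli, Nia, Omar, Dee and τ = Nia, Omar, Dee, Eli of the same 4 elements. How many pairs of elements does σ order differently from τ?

3 discordant pairs

Assign each item its position (1..4) in the first ordering, then rewrite the second ordering as that position sequence:
positions: Eli→1, Nia→2, Omar→3, Dee→4
second ordering as positions: [2, 3, 4, 1]
Discordant pairs = inversions in this position sequence.
2: 1 → 1
3: 1 → 1
4: 1 → 1
1: 0
Total: 1 + 1 + 1 + 0 = 3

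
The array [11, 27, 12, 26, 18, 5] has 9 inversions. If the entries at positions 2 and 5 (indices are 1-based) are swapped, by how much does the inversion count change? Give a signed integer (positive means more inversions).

Positions 2 and 5 hold 27 and 18; after swapping, the array is [11, 18, 12, 26, 27, 5].
Sweep left to right; for each value list the smaller values that follow it:
11 → 5 → 1
18 → 12, 5 → 2
12 → 5 → 1
26 → 5 → 1
27 → 5 → 1
5 → none → 0
Sum: 1 + 2 + 1 + 1 + 1 + 0 = 6
Change: 6 − 9 = -3

-3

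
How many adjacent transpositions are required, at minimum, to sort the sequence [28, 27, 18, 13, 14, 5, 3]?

Minimum adjacent swaps = number of inversions (each swap of adjacent out-of-order elements removes one inversion and no swap can remove more).
Count inversions — for each element, later elements that are smaller:
28: 27, 18, 13, 14, 5, 3 → 6
27: 18, 13, 14, 5, 3 → 5
18: 13, 14, 5, 3 → 4
13: 5, 3 → 2
14: 5, 3 → 2
5: 3 → 1
3: none → 0
Total inversions: 6 + 5 + 4 + 2 + 2 + 1 + 0 = 20

20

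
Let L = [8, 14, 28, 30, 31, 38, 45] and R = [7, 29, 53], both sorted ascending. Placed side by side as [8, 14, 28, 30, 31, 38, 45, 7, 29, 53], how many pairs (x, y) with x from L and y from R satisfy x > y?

For each element r of the right run, count left-run elements greater than r:
r = 7: 8, 14, 28, 30, 31, 38, 45 → 7
r = 29: 30, 31, 38, 45 → 4
r = 53: none → 0
Cross-inversions: 7 + 4 + 0 = 11

11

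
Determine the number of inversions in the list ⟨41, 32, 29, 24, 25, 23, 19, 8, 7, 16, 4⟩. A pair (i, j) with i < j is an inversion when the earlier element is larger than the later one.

Count, for each position, how many later elements it exceeds:
41 → 32, 29, 24, 25, 23, 19, 8, 7, 16, 4 → 10
32 → 29, 24, 25, 23, 19, 8, 7, 16, 4 → 9
29 → 24, 25, 23, 19, 8, 7, 16, 4 → 8
24 → 23, 19, 8, 7, 16, 4 → 6
25 → 23, 19, 8, 7, 16, 4 → 6
23 → 19, 8, 7, 16, 4 → 5
19 → 8, 7, 16, 4 → 4
8 → 7, 4 → 2
7 → 4 → 1
16 → 4 → 1
4 → none → 0
Sum: 10 + 9 + 8 + 6 + 6 + 5 + 4 + 2 + 1 + 1 + 0 = 52

52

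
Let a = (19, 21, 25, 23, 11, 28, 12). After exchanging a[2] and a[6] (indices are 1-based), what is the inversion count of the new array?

There are 15 inversions.

Positions 2 and 6 hold 21 and 28; after swapping, the array is [19, 28, 25, 23, 11, 21, 12].
Element-by-element contributions:
19 → 11, 12 → 2
28 → 25, 23, 11, 21, 12 → 5
25 → 23, 11, 21, 12 → 4
23 → 11, 21, 12 → 3
11 → none → 0
21 → 12 → 1
12 → none → 0
Sum: 2 + 5 + 4 + 3 + 0 + 1 + 0 = 15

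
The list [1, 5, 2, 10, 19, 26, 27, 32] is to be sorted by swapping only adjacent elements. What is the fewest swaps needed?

Each adjacent swap fixes exactly one inversion, so the minimum swap count equals the number of inversions.
Count inversions — for each element, later elements that are smaller:
1: none → 0
5: 2 → 1
2: none → 0
10: none → 0
19: none → 0
26: none → 0
27: none → 0
32: none → 0
Total inversions: 0 + 1 + 0 + 0 + 0 + 0 + 0 + 0 = 1

1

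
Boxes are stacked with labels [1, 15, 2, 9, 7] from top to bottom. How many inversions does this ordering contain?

Element-by-element contributions:
1 → none → 0
15 → 2, 9, 7 → 3
2 → none → 0
9 → 7 → 1
7 → none → 0
Sum: 0 + 3 + 0 + 1 + 0 = 4

Inversions: 4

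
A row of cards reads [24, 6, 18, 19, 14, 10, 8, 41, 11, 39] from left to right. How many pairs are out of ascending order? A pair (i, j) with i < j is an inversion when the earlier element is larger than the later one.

21

Element-by-element contributions:
24: 7
6: 0
18: 4
19: 4
14: 3
10: 1
8: 0
41: 2
11: 0
39: 0
Sum: 7 + 0 + 4 + 4 + 3 + 1 + 0 + 2 + 0 + 0 = 21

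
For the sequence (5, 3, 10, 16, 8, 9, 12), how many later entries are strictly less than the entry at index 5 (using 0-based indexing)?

0

The element at index 5 is 9.
Elements after it: 12
None of them are smaller than 9.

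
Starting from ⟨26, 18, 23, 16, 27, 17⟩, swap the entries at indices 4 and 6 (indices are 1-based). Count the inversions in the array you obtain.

Positions 4 and 6 hold 16 and 17; after swapping, the array is [26, 18, 23, 17, 27, 16].
Element-by-element contributions:
26 → 18, 23, 17, 16 → 4
18 → 17, 16 → 2
23 → 17, 16 → 2
17 → 16 → 1
27 → 16 → 1
16 → none → 0
Sum: 4 + 2 + 2 + 1 + 1 + 0 = 10

10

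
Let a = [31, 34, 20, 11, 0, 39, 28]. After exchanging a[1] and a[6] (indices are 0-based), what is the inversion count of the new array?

11 inversions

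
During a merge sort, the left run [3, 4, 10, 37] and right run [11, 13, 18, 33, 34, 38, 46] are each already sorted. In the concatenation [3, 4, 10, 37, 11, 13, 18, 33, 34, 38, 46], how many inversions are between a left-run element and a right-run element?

5

Take each right-half value and tally the left-half values above it:
r = 11: 37 → 1
r = 13: 37 → 1
r = 18: 37 → 1
r = 33: 37 → 1
r = 34: 37 → 1
r = 38: none → 0
r = 46: none → 0
Cross-inversions: 1 + 1 + 1 + 1 + 1 + 0 + 0 = 5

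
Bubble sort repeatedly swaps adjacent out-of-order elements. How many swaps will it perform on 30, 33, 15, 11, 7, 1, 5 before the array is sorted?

The minimum number of adjacent swaps to sort an array equals its inversion count, since every such swap removes exactly one inversion.
Count inversions — for each element, later elements that are smaller:
30: 15, 11, 7, 1, 5 → 5
33: 15, 11, 7, 1, 5 → 5
15: 11, 7, 1, 5 → 4
11: 7, 1, 5 → 3
7: 1, 5 → 2
1: none → 0
5: none → 0
Total inversions: 5 + 5 + 4 + 3 + 2 + 0 + 0 = 19

19 adjacent swaps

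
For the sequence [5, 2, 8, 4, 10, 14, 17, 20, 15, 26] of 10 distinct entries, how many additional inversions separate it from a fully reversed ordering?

40 inversions short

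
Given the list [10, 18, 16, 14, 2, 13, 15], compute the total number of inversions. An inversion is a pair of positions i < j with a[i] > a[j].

12 inversions

Listing every pair i<j with a[i]>a[j] (using 0-based positions):
(0,4): 10 > 2
(1,2): 18 > 16
(1,3): 18 > 14
(1,4): 18 > 2
(1,5): 18 > 13
(1,6): 18 > 15
(2,3): 16 > 14
(2,4): 16 > 2
(2,5): 16 > 13
(2,6): 16 > 15
(3,4): 14 > 2
(3,5): 14 > 13
That's 12 pairs.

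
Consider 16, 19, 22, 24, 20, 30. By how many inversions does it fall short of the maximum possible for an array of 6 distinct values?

13 inversions short

Maximum inversions for 6 distinct elements is C(6, 2) = 6·5/2 = 15.
Current inversions — for each element, count later smaller elements:
16: 0
19: 0
22: 1
24: 1
20: 0
30: 0
Current total: 0 + 0 + 1 + 1 + 0 + 0 = 2
Shortfall: 15 − 2 = 13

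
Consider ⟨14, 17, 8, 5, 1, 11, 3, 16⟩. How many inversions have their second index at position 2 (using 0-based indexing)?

The element at index 2 is 8.
Elements before it: 14, 17
Those larger than 8: 14, 17

2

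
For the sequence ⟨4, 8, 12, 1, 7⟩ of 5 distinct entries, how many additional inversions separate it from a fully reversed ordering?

5 inversions short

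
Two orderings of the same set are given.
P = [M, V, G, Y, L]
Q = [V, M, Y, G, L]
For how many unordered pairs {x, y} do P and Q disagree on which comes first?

2

Assign each item its position (1..5) in the first ordering, then rewrite the second ordering as that position sequence:
positions: M→1, V→2, G→3, Y→4, L→5
second ordering as positions: [2, 1, 4, 3, 5]
Discordant pairs = inversions in this position sequence.
2: 1 → 1
1: 0
4: 3 → 1
3: 0
5: 0
Total: 1 + 0 + 1 + 0 + 0 = 2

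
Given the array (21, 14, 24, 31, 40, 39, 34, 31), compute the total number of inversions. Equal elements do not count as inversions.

There are 7 out-of-order pairs.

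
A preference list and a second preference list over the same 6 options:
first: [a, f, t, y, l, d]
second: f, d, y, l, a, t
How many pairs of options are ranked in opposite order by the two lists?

Assign each item its position (1..6) in the first ordering, then rewrite the second ordering as that position sequence:
positions: a→1, f→2, t→3, y→4, l→5, d→6
second ordering as positions: [2, 6, 4, 5, 1, 3]
Discordant pairs = inversions in this position sequence.
2: 1 → 1
6: 4, 5, 1, 3 → 4
4: 1, 3 → 2
5: 1, 3 → 2
1: 0
3: 0
Total: 1 + 4 + 2 + 2 + 0 + 0 = 9

9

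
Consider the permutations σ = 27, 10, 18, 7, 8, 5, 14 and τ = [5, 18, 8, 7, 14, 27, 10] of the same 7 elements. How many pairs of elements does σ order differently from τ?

Assign each item its position (1..7) in the first ordering, then rewrite the second ordering as that position sequence:
positions: 27→1, 10→2, 18→3, 7→4, 8→5, 5→6, 14→7
second ordering as positions: [6, 3, 5, 4, 7, 1, 2]
Discordant pairs = inversions in this position sequence.
6: 3, 5, 4, 1, 2 → 5
3: 1, 2 → 2
5: 4, 1, 2 → 3
4: 1, 2 → 2
7: 1, 2 → 2
1: 0
2: 0
Total: 5 + 2 + 3 + 2 + 2 + 0 + 0 = 14

14 discordant pairs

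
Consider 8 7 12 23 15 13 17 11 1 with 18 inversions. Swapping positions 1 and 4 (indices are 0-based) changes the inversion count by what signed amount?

Positions 1 and 4 hold 7 and 15; after swapping, the array is [8, 15, 12, 23, 7, 13, 17, 11, 1].
For each element, count later entries that are smaller:
8 → 7, 1 → 2
15 → 12, 7, 13, 11, 1 → 5
12 → 7, 11, 1 → 3
23 → 7, 13, 17, 11, 1 → 5
7 → 1 → 1
13 → 11, 1 → 2
17 → 11, 1 → 2
11 → 1 → 1
1 → none → 0
Sum: 2 + 5 + 3 + 5 + 1 + 2 + 2 + 1 + 0 = 21
Change: 21 − 18 = +3

+3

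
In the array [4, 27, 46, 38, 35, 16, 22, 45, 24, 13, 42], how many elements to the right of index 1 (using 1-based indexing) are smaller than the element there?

The element at index 1 is 4.
Elements after it: 27, 46, 38, 35, 16, 22, 45, 24, 13, 42
None of them are smaller than 4.

0 such elements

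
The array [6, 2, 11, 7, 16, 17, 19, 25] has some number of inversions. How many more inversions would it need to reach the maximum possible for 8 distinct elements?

26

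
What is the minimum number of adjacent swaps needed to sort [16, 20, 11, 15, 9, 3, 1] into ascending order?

19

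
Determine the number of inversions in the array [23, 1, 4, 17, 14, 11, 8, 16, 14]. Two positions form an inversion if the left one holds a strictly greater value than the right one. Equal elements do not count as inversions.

17 out-of-order pairs

Element-by-element contributions:
23: 8
1: 0
4: 0
17: 5
14: 2
11: 1
8: 0
16: 1
14: 0
Sum: 8 + 0 + 0 + 5 + 2 + 1 + 0 + 1 + 0 = 17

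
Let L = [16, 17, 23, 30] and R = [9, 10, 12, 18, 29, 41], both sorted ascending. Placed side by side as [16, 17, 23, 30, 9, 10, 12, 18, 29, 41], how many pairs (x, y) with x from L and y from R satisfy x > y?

15 split inversions

Count, for every r in R, how many entries of L exceed r:
r = 9: 16, 17, 23, 30 → 4
r = 10: 16, 17, 23, 30 → 4
r = 12: 16, 17, 23, 30 → 4
r = 18: 23, 30 → 2
r = 29: 30 → 1
r = 41: none → 0
Cross-inversions: 4 + 4 + 4 + 2 + 1 + 0 = 15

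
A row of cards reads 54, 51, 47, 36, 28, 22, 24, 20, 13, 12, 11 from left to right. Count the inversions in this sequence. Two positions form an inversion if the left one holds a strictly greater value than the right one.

Count, for each position, how many later elements it exceeds:
54 → 51, 47, 36, 28, 22, 24, 20, 13, 12, 11 → 10
51 → 47, 36, 28, 22, 24, 20, 13, 12, 11 → 9
47 → 36, 28, 22, 24, 20, 13, 12, 11 → 8
36 → 28, 22, 24, 20, 13, 12, 11 → 7
28 → 22, 24, 20, 13, 12, 11 → 6
22 → 20, 13, 12, 11 → 4
24 → 20, 13, 12, 11 → 4
20 → 13, 12, 11 → 3
13 → 12, 11 → 2
12 → 11 → 1
11 → none → 0
Sum: 10 + 9 + 8 + 7 + 6 + 4 + 4 + 3 + 2 + 1 + 0 = 54

54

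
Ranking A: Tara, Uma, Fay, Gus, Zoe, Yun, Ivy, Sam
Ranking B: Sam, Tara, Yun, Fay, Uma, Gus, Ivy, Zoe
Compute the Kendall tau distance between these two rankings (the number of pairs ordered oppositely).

13 discordant pairs

Assign each item its position (1..8) in the first ordering, then rewrite the second ordering as that position sequence:
positions: Tara→1, Uma→2, Fay→3, Gus→4, Zoe→5, Yun→6, Ivy→7, Sam→8
second ordering as positions: [8, 1, 6, 3, 2, 4, 7, 5]
Discordant pairs = inversions in this position sequence.
8: 1, 6, 3, 2, 4, 7, 5 → 7
1: 0
6: 3, 2, 4, 5 → 4
3: 2 → 1
2: 0
4: 0
7: 5 → 1
5: 0
Total: 7 + 0 + 4 + 1 + 0 + 0 + 1 + 0 = 13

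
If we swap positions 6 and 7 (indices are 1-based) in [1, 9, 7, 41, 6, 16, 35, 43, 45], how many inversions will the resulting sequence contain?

7 inversions

Positions 6 and 7 hold 16 and 35; after swapping, the array is [1, 9, 7, 41, 6, 35, 16, 43, 45].
For each element, count later entries that are smaller:
1: 0
9: 2
7: 1
41: 3
6: 0
35: 1
16: 0
43: 0
45: 0
Sum: 0 + 2 + 1 + 3 + 0 + 1 + 0 + 0 + 0 = 7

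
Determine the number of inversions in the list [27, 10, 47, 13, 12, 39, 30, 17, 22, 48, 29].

21

Count, for each position, how many later elements it exceeds:
27 → 10, 13, 12, 17, 22 → 5
10 → none → 0
47 → 13, 12, 39, 30, 17, 22, 29 → 7
13 → 12 → 1
12 → none → 0
39 → 30, 17, 22, 29 → 4
30 → 17, 22, 29 → 3
17 → none → 0
22 → none → 0
48 → 29 → 1
29 → none → 0
Sum: 5 + 0 + 7 + 1 + 0 + 4 + 3 + 0 + 0 + 1 + 0 = 21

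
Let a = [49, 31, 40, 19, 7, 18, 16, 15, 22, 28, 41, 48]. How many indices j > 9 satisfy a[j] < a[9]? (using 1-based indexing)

0 such elements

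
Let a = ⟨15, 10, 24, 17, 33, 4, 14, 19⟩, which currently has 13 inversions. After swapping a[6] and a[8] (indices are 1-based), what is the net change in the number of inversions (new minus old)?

Positions 6 and 8 hold 4 and 19; after swapping, the array is [15, 10, 24, 17, 33, 19, 14, 4].
Sweep left to right; for each value list the smaller values that follow it:
15 → 10, 14, 4 → 3
10 → 4 → 1
24 → 17, 19, 14, 4 → 4
17 → 14, 4 → 2
33 → 19, 14, 4 → 3
19 → 14, 4 → 2
14 → 4 → 1
4 → none → 0
Sum: 3 + 1 + 4 + 2 + 3 + 2 + 1 + 0 = 16
Change: 16 − 13 = +3

+3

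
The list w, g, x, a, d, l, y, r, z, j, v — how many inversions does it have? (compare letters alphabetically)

Inversions: 22

For each element, count later entries that are smaller:
w → g, a, d, l, r, j, v → 7
g → a, d → 2
x → a, d, l, r, j, v → 6
a → none → 0
d → none → 0
l → j → 1
y → r, j, v → 3
r → j → 1
z → j, v → 2
j → none → 0
v → none → 0
Sum: 7 + 2 + 6 + 0 + 0 + 1 + 3 + 1 + 2 + 0 + 0 = 22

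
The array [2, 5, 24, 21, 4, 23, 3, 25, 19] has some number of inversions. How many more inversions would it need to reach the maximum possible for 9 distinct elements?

22

Maximum inversions for 9 distinct elements is C(9, 2) = 9·8/2 = 36.
Current inversions — for each element, count later smaller elements:
2: 0
5: 2
24: 5
21: 3
4: 1
23: 2
3: 0
25: 1
19: 0
Current total: 0 + 2 + 5 + 3 + 1 + 2 + 0 + 1 + 0 = 14
Shortfall: 36 − 14 = 22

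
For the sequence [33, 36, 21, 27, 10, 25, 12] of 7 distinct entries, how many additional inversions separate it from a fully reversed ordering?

Maximum inversions for 7 distinct elements is C(7, 2) = 7·6/2 = 21.
Current inversions — for each element, count later smaller elements:
33: 5
36: 5
21: 2
27: 3
10: 0
25: 1
12: 0
Current total: 5 + 5 + 2 + 3 + 0 + 1 + 0 = 16
Shortfall: 21 − 16 = 5

5 inversions short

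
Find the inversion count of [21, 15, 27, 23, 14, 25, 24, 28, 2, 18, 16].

30 inversions

Count, for each position, how many later elements it exceeds:
21: 5
15: 2
27: 7
23: 4
14: 1
25: 4
24: 3
28: 3
2: 0
18: 1
16: 0
Sum: 5 + 2 + 7 + 4 + 1 + 4 + 3 + 3 + 0 + 1 + 0 = 30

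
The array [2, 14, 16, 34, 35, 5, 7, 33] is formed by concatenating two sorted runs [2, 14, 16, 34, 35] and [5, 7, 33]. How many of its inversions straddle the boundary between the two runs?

For each element r of the right run, count left-run elements greater than r:
r = 5: 14, 16, 34, 35 → 4
r = 7: 14, 16, 34, 35 → 4
r = 33: 34, 35 → 2
Cross-inversions: 4 + 4 + 2 = 10

10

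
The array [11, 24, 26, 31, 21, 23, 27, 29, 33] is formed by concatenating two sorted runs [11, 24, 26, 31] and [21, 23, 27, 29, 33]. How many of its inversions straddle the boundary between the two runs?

8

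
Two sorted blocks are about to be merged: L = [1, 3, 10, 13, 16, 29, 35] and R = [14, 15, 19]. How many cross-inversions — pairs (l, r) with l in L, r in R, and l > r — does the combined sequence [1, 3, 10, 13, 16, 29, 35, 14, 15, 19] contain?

Take each right-half value and tally the left-half values above it:
r = 14: 16, 29, 35 → 3
r = 15: 16, 29, 35 → 3
r = 19: 29, 35 → 2
Cross-inversions: 3 + 3 + 2 = 8

8 cross-inversions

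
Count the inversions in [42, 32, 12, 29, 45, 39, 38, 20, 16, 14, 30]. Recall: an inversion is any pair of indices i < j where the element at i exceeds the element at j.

Element-by-element contributions:
42: 9
32: 6
12: 0
29: 3
45: 6
39: 5
38: 4
20: 2
16: 1
14: 0
30: 0
Sum: 9 + 6 + 0 + 3 + 6 + 5 + 4 + 2 + 1 + 0 + 0 = 36

36 inversions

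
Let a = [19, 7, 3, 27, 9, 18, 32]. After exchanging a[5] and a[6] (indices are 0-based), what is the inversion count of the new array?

8

Positions 5 and 6 hold 18 and 32; after swapping, the array is [19, 7, 3, 27, 9, 32, 18].
Count, for each position, how many later elements it exceeds:
19: 4
7: 1
3: 0
27: 2
9: 0
32: 1
18: 0
Sum: 4 + 1 + 0 + 2 + 0 + 1 + 0 = 8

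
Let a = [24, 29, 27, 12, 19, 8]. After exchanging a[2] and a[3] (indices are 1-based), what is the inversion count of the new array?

Positions 2 and 3 hold 29 and 27; after swapping, the array is [24, 27, 29, 12, 19, 8].
Sweep left to right; for each value list the smaller values that follow it:
24: 3
27: 3
29: 3
12: 1
19: 1
8: 0
Sum: 3 + 3 + 3 + 1 + 1 + 0 = 11

11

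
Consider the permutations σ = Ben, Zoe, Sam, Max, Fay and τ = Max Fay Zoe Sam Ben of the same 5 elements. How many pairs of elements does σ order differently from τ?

Assign each item its position (1..5) in the first ordering, then rewrite the second ordering as that position sequence:
positions: Ben→1, Zoe→2, Sam→3, Max→4, Fay→5
second ordering as positions: [4, 5, 2, 3, 1]
Discordant pairs = inversions in this position sequence.
4: 2, 3, 1 → 3
5: 2, 3, 1 → 3
2: 1 → 1
3: 1 → 1
1: 0
Total: 3 + 3 + 1 + 1 + 0 = 8

8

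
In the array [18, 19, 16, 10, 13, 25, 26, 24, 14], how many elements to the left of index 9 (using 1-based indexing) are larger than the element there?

6

The element at index 9 is 14.
Elements before it: 18, 19, 16, 10, 13, 25, 26, 24
Those larger than 14: 18, 19, 16, 25, 26, 24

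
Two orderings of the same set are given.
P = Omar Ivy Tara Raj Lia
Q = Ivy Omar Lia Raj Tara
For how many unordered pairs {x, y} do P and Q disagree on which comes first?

4

Assign each item its position (1..5) in the first ordering, then rewrite the second ordering as that position sequence:
positions: Omar→1, Ivy→2, Tara→3, Raj→4, Lia→5
second ordering as positions: [2, 1, 5, 4, 3]
Discordant pairs = inversions in this position sequence.
2: 1 → 1
1: 0
5: 4, 3 → 2
4: 3 → 1
3: 0
Total: 1 + 0 + 2 + 1 + 0 = 4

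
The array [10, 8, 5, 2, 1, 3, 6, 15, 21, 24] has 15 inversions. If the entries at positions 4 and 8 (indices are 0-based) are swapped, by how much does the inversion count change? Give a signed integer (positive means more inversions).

+7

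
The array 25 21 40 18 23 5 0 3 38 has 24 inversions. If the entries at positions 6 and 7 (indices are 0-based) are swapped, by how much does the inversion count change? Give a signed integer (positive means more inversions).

+1

Positions 6 and 7 hold 0 and 3; after swapping, the array is [25, 21, 40, 18, 23, 5, 3, 0, 38].
Count, for each position, how many later elements it exceeds:
25: 6
21: 4
40: 6
18: 3
23: 3
5: 2
3: 1
0: 0
38: 0
Sum: 6 + 4 + 6 + 3 + 3 + 2 + 1 + 0 + 0 = 25
Change: 25 − 24 = +1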